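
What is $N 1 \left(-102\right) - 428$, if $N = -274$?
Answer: $27520$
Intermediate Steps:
$N 1 \left(-102\right) - 428 = - 274 \cdot 1 \left(-102\right) - 428 = \left(-274\right) \left(-102\right) - 428 = 27948 - 428 = 27520$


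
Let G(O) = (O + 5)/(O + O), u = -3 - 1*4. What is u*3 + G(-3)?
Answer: -64/3 ≈ -21.333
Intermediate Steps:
u = -7 (u = -3 - 4 = -7)
G(O) = (5 + O)/(2*O) (G(O) = (5 + O)/((2*O)) = (5 + O)*(1/(2*O)) = (5 + O)/(2*O))
u*3 + G(-3) = -7*3 + (½)*(5 - 3)/(-3) = -21 + (½)*(-⅓)*2 = -21 - ⅓ = -64/3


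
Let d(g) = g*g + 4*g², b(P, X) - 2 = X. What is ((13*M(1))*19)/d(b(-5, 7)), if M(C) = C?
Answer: 247/405 ≈ 0.60988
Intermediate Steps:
b(P, X) = 2 + X
d(g) = 5*g² (d(g) = g² + 4*g² = 5*g²)
((13*M(1))*19)/d(b(-5, 7)) = ((13*1)*19)/((5*(2 + 7)²)) = (13*19)/((5*9²)) = 247/((5*81)) = 247/405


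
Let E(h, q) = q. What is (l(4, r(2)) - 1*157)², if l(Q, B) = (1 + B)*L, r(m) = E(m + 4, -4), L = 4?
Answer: 28561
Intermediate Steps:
r(m) = -4
l(Q, B) = 4 + 4*B (l(Q, B) = (1 + B)*4 = 4 + 4*B)
(l(4, r(2)) - 1*157)² = ((4 + 4*(-4)) - 1*157)² = ((4 - 16) - 157)² = (-12 - 157)² = (-169)² = 28561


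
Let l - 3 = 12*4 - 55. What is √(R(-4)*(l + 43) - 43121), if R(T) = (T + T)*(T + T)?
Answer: 25*I*√65 ≈ 201.56*I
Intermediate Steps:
R(T) = 4*T² (R(T) = (2*T)*(2*T) = 4*T²)
l = -4 (l = 3 + (12*4 - 55) = 3 + (48 - 55) = 3 - 7 = -4)
√(R(-4)*(l + 43) - 43121) = √((4*(-4)²)*(-4 + 43) - 43121) = √((4*16)*39 - 43121) = √(64*39 - 43121) = √(2496 - 43121) = √(-40625) = 25*I*√65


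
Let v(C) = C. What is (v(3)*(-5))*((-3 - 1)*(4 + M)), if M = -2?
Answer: 120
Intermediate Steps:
(v(3)*(-5))*((-3 - 1)*(4 + M)) = (3*(-5))*((-3 - 1)*(4 - 2)) = -(-60)*2 = -15*(-8) = 120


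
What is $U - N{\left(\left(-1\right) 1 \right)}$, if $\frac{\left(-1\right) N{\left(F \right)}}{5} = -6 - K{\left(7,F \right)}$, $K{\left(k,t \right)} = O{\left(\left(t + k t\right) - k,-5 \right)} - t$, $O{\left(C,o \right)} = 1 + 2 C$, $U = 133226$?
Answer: $133336$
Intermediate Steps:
$K{\left(k,t \right)} = 1 + t - 2 k + 2 k t$ ($K{\left(k,t \right)} = \left(1 + 2 \left(\left(t + k t\right) - k\right)\right) - t = \left(1 + 2 \left(t - k + k t\right)\right) - t = \left(1 + \left(- 2 k + 2 t + 2 k t\right)\right) - t = \left(1 - 2 k + 2 t + 2 k t\right) - t = 1 + t - 2 k + 2 k t$)
$N{\left(F \right)} = -35 + 75 F$ ($N{\left(F \right)} = - 5 \left(-6 - \left(1 + F - 14 + 2 \cdot 7 F\right)\right) = - 5 \left(-6 - \left(1 + F - 14 + 14 F\right)\right) = - 5 \left(-6 - \left(-13 + 15 F\right)\right) = - 5 \left(7 - 15 F\right) = -35 + 75 F$)
$U - N{\left(\left(-1\right) 1 \right)} = 133226 - \left(-35 + 75 \left(\left(-1\right) 1\right)\right) = 133226 - \left(-35 + 75 \left(-1\right)\right) = 133226 - \left(-35 - 75\right) = 133226 - -110 = 133226 + 110 = 133336$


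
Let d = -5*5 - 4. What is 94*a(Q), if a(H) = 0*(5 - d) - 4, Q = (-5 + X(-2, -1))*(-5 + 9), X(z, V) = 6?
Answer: -376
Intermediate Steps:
d = -29 (d = -25 - 4 = -29)
Q = 4 (Q = (-5 + 6)*(-5 + 9) = 1*4 = 4)
a(H) = -4 (a(H) = 0*(5 - 1*(-29)) - 4 = 0*(5 + 29) - 4 = 0*34 - 4 = 0 - 4 = -4)
94*a(Q) = 94*(-4) = -376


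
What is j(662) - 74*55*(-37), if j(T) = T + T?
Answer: 151914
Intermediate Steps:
j(T) = 2*T
j(662) - 74*55*(-37) = 2*662 - 74*55*(-37) = 1324 - 4070*(-37) = 1324 - 1*(-150590) = 1324 + 150590 = 151914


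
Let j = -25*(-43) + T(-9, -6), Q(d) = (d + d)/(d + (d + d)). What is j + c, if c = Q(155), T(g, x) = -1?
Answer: 3224/3 ≈ 1074.7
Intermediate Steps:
Q(d) = 2/3 (Q(d) = (2*d)/(d + 2*d) = (2*d)/((3*d)) = (2*d)*(1/(3*d)) = 2/3)
j = 1074 (j = -25*(-43) - 1 = 1075 - 1 = 1074)
c = 2/3 ≈ 0.66667
j + c = 1074 + 2/3 = 3224/3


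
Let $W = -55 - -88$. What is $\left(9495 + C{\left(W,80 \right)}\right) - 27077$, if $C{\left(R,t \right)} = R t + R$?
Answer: $-14909$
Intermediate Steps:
$W = 33$ ($W = -55 + 88 = 33$)
$C{\left(R,t \right)} = R + R t$
$\left(9495 + C{\left(W,80 \right)}\right) - 27077 = \left(9495 + 33 \left(1 + 80\right)\right) - 27077 = \left(9495 + 33 \cdot 81\right) - 27077 = \left(9495 + 2673\right) - 27077 = 12168 - 27077 = -14909$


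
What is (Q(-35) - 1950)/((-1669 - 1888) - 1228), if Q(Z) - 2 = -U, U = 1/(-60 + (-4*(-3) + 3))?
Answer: 7969/19575 ≈ 0.40710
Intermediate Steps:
U = -1/45 (U = 1/(-60 + (12 + 3)) = 1/(-60 + 15) = 1/(-45) = -1/45 ≈ -0.022222)
Q(Z) = 91/45 (Q(Z) = 2 - 1*(-1/45) = 2 + 1/45 = 91/45)
(Q(-35) - 1950)/((-1669 - 1888) - 1228) = (91/45 - 1950)/((-1669 - 1888) - 1228) = -87659/(45*(-3557 - 1228)) = -87659/45/(-4785) = -87659/45*(-1/4785) = 7969/19575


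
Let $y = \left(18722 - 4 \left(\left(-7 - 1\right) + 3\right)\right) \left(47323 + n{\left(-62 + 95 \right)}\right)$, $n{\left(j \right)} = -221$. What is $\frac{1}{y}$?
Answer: $\frac{1}{882785684} \approx 1.1328 \cdot 10^{-9}$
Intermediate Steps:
$y = 882785684$ ($y = \left(18722 - 4 \left(\left(-7 - 1\right) + 3\right)\right) \left(47323 - 221\right) = \left(18722 - 4 \left(\left(-7 - 1\right) + 3\right)\right) 47102 = \left(18722 - 4 \left(-8 + 3\right)\right) 47102 = \left(18722 - -20\right) 47102 = \left(18722 + 20\right) 47102 = 18742 \cdot 47102 = 882785684$)
$\frac{1}{y} = \frac{1}{882785684}$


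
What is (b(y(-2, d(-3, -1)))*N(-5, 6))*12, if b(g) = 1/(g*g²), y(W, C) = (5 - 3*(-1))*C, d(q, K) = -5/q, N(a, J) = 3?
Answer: 243/16000 ≈ 0.015188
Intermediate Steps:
y(W, C) = 8*C (y(W, C) = (5 + 3)*C = 8*C)
b(g) = g⁻³ (b(g) = 1/(g³) = g⁻³)
(b(y(-2, d(-3, -1)))*N(-5, 6))*12 = (3/(8*(-5/(-3)))³)*12 = (3/(8*(-5*(-⅓)))³)*12 = (3/(8*(5/3))³)*12 = (3/(40/3)³)*12 = ((27/64000)*3)*12 = (81/64000)*12 = 243/16000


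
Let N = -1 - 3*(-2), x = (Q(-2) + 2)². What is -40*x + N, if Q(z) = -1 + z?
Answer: -35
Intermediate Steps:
x = 1 (x = ((-1 - 2) + 2)² = (-3 + 2)² = (-1)² = 1)
N = 5 (N = -1 + 6 = 5)
-40*x + N = -40*1 + 5 = -40 + 5 = -35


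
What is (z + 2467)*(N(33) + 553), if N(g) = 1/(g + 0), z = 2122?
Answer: 83749250/33 ≈ 2.5379e+6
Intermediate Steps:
N(g) = 1/g
(z + 2467)*(N(33) + 553) = (2122 + 2467)*(1/33 + 553) = 4589*(1/33 + 553) = 4589*(18250/33) = 83749250/33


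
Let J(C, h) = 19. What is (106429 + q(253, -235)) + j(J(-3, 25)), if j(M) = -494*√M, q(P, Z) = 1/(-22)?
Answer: 2341437/22 - 494*√19 ≈ 1.0428e+5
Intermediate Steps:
q(P, Z) = -1/22
(106429 + q(253, -235)) + j(J(-3, 25)) = (106429 - 1/22) - 494*√19 = 2341437/22 - 494*√19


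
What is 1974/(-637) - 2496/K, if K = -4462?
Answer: -515574/203021 ≈ -2.5395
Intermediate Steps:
1974/(-637) - 2496/K = 1974/(-637) - 2496/(-4462) = 1974*(-1/637) - 2496*(-1/4462) = -282/91 + 1248/2231 = -515574/203021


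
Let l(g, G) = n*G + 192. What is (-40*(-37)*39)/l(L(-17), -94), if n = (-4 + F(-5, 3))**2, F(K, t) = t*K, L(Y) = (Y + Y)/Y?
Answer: -28860/16871 ≈ -1.7106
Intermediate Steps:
L(Y) = 2 (L(Y) = (2*Y)/Y = 2)
F(K, t) = K*t
n = 361 (n = (-4 - 5*3)**2 = (-4 - 15)**2 = (-19)**2 = 361)
l(g, G) = 192 + 361*G (l(g, G) = 361*G + 192 = 192 + 361*G)
(-40*(-37)*39)/l(L(-17), -94) = (-40*(-37)*39)/(192 + 361*(-94)) = (1480*39)/(192 - 33934) = 57720/(-33742) = 57720*(-1/33742) = -28860/16871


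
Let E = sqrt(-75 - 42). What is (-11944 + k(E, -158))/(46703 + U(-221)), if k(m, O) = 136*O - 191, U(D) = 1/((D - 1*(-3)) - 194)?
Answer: -13852676/19241635 ≈ -0.71993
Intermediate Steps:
E = 3*I*sqrt(13) (E = sqrt(-117) = 3*I*sqrt(13) ≈ 10.817*I)
U(D) = 1/(-191 + D) (U(D) = 1/((D + 3) - 194) = 1/((3 + D) - 194) = 1/(-191 + D))
k(m, O) = -191 + 136*O
(-11944 + k(E, -158))/(46703 + U(-221)) = (-11944 + (-191 + 136*(-158)))/(46703 + 1/(-191 - 221)) = (-11944 + (-191 - 21488))/(46703 + 1/(-412)) = (-11944 - 21679)/(46703 - 1/412) = -33623/19241635/412 = -33623*412/19241635 = -13852676/19241635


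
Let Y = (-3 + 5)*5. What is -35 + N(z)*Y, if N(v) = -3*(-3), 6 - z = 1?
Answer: 55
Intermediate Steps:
z = 5 (z = 6 - 1*1 = 6 - 1 = 5)
N(v) = 9
Y = 10 (Y = 2*5 = 10)
-35 + N(z)*Y = -35 + 9*10 = -35 + 90 = 55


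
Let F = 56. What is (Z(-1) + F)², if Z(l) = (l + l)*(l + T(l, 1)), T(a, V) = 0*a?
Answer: 3364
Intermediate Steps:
T(a, V) = 0
Z(l) = 2*l² (Z(l) = (l + l)*(l + 0) = (2*l)*l = 2*l²)
(Z(-1) + F)² = (2*(-1)² + 56)² = (2*1 + 56)² = (2 + 56)² = 58² = 3364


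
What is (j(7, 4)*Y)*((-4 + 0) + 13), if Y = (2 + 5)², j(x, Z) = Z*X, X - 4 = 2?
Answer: 10584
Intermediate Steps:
X = 6 (X = 4 + 2 = 6)
j(x, Z) = 6*Z (j(x, Z) = Z*6 = 6*Z)
Y = 49 (Y = 7² = 49)
(j(7, 4)*Y)*((-4 + 0) + 13) = ((6*4)*49)*((-4 + 0) + 13) = (24*49)*(-4 + 13) = 1176*9 = 10584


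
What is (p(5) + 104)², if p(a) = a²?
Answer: 16641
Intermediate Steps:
(p(5) + 104)² = (5² + 104)² = (25 + 104)² = 129² = 16641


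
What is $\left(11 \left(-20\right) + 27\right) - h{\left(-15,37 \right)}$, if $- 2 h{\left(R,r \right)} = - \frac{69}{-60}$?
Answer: $- \frac{7697}{40} \approx -192.43$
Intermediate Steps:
$h{\left(R,r \right)} = - \frac{23}{40}$ ($h{\left(R,r \right)} = - \frac{\left(-69\right) \frac{1}{-60}}{2} = - \frac{\left(-69\right) \left(- \frac{1}{60}\right)}{2} = \left(- \frac{1}{2}\right) \frac{23}{20} = - \frac{23}{40}$)
$\left(11 \left(-20\right) + 27\right) - h{\left(-15,37 \right)} = \left(11 \left(-20\right) + 27\right) - - \frac{23}{40} = \left(-220 + 27\right) + \frac{23}{40} = -193 + \frac{23}{40} = - \frac{7697}{40}$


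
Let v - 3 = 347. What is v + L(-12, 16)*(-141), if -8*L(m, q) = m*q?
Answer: -3034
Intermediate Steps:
L(m, q) = -m*q/8
v = 350 (v = 3 + 347 = 350)
v + L(-12, 16)*(-141) = 350 - ⅛*(-12)*16*(-141) = 350 + 24*(-141) = 350 - 3384 = -3034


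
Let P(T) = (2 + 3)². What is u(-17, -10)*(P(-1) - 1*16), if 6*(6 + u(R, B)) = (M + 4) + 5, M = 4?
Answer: -69/2 ≈ -34.500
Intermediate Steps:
P(T) = 25 (P(T) = 5² = 25)
u(R, B) = -23/6 (u(R, B) = -6 + ((4 + 4) + 5)/6 = -6 + (8 + 5)/6 = -6 + (⅙)*13 = -6 + 13/6 = -23/6)
u(-17, -10)*(P(-1) - 1*16) = -23*(25 - 1*16)/6 = -23*(25 - 16)/6 = -23/6*9 = -69/2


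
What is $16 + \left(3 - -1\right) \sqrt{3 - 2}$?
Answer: $20$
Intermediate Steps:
$16 + \left(3 - -1\right) \sqrt{3 - 2} = 16 + \left(3 + 1\right) \sqrt{1} = 16 + 4 \cdot 1 = 16 + 4 = 20$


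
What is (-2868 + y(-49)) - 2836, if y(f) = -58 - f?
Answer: -5713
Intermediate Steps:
(-2868 + y(-49)) - 2836 = (-2868 + (-58 - 1*(-49))) - 2836 = (-2868 + (-58 + 49)) - 2836 = (-2868 - 9) - 2836 = -2877 - 2836 = -5713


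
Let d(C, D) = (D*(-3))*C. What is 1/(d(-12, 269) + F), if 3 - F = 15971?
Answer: -1/6284 ≈ -0.00015913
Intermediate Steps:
d(C, D) = -3*C*D (d(C, D) = (-3*D)*C = -3*C*D)
F = -15968 (F = 3 - 1*15971 = 3 - 15971 = -15968)
1/(d(-12, 269) + F) = 1/(-3*(-12)*269 - 15968) = 1/(9684 - 15968) = 1/(-6284) = -1/6284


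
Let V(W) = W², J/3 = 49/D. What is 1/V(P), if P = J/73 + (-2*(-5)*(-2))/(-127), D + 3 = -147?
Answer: 214878602500/4459167729 ≈ 48.188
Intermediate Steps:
D = -150 (D = -3 - 147 = -150)
J = -49/50 (J = 3*(49/(-150)) = 3*(49*(-1/150)) = 3*(-49/150) = -49/50 ≈ -0.98000)
P = 66777/463550 (P = -49/50/73 + (-2*(-5)*(-2))/(-127) = -49/50*1/73 + (10*(-2))*(-1/127) = -49/3650 - 20*(-1/127) = -49/3650 + 20/127 = 66777/463550 ≈ 0.14406)
1/V(P) = 1/((66777/463550)²) = 1/(4459167729/214878602500) = 214878602500/4459167729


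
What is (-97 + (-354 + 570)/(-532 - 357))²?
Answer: 7473429601/790321 ≈ 9456.2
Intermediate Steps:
(-97 + (-354 + 570)/(-532 - 357))² = (-97 + 216/(-889))² = (-97 + 216*(-1/889))² = (-97 - 216/889)² = (-86449/889)² = 7473429601/790321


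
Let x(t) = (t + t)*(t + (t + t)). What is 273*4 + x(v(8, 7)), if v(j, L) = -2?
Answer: 1116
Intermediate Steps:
x(t) = 6*t**2 (x(t) = (2*t)*(t + 2*t) = (2*t)*(3*t) = 6*t**2)
273*4 + x(v(8, 7)) = 273*4 + 6*(-2)**2 = 1092 + 6*4 = 1092 + 24 = 1116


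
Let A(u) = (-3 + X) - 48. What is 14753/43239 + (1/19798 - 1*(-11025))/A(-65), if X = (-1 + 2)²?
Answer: -9423300133589/42802286100 ≈ -220.16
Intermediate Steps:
X = 1 (X = 1² = 1)
A(u) = -50 (A(u) = (-3 + 1) - 48 = -2 - 48 = -50)
14753/43239 + (1/19798 - 1*(-11025))/A(-65) = 14753/43239 + (1/19798 - 1*(-11025))/(-50) = 14753*(1/43239) + (1/19798 + 11025)*(-1/50) = 14753/43239 + (218272951/19798)*(-1/50) = 14753/43239 - 218272951/989900 = -9423300133589/42802286100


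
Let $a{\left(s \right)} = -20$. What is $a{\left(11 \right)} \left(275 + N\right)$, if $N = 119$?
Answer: $-7880$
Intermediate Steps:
$a{\left(11 \right)} \left(275 + N\right) = - 20 \left(275 + 119\right) = \left(-20\right) 394 = -7880$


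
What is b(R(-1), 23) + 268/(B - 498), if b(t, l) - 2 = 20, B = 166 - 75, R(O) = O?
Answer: 8686/407 ≈ 21.342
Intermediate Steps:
B = 91
b(t, l) = 22 (b(t, l) = 2 + 20 = 22)
b(R(-1), 23) + 268/(B - 498) = 22 + 268/(91 - 498) = 22 + 268/(-407) = 22 + 268*(-1/407) = 22 - 268/407 = 8686/407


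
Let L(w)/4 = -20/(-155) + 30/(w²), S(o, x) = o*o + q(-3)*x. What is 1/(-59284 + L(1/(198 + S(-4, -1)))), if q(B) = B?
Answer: 31/173333292 ≈ 1.7885e-7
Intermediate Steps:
S(o, x) = o² - 3*x (S(o, x) = o*o - 3*x = o² - 3*x)
L(w) = 16/31 + 120/w² (L(w) = 4*(-20/(-155) + 30/(w²)) = 4*(-20*(-1/155) + 30/w²) = 4*(4/31 + 30/w²) = 16/31 + 120/w²)
1/(-59284 + L(1/(198 + S(-4, -1)))) = 1/(-59284 + (16/31 + 120/(1/(198 + ((-4)² - 3*(-1))))²)) = 1/(-59284 + (16/31 + 120/(1/(198 + (16 + 3)))²)) = 1/(-59284 + (16/31 + 120/(1/(198 + 19))²)) = 1/(-59284 + (16/31 + 120/(1/217)²)) = 1/(-59284 + (16/31 + 120/217⁻²)) = 1/(-59284 + (16/31 + 120*47089)) = 1/(-59284 + (16/31 + 5650680)) = 1/(-59284 + 175171096/31) = 1/(173333292/31) = 31/173333292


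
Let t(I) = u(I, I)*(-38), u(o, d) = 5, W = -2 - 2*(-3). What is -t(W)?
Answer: 190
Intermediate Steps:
W = 4 (W = -2 + 6 = 4)
t(I) = -190 (t(I) = 5*(-38) = -190)
-t(W) = -1*(-190) = 190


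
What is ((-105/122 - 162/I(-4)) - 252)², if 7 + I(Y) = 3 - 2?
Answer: 759278025/14884 ≈ 51013.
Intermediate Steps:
I(Y) = -6 (I(Y) = -7 + (3 - 2) = -7 + 1 = -6)
((-105/122 - 162/I(-4)) - 252)² = ((-105/122 - 162/(-6)) - 252)² = ((-105*1/122 - 162*(-⅙)) - 252)² = ((-105/122 + 27) - 252)² = (3189/122 - 252)² = (-27555/122)² = 759278025/14884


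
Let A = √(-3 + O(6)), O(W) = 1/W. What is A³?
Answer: -17*I*√102/36 ≈ -4.7692*I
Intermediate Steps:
O(W) = 1/W
A = I*√102/6 (A = √(-3 + 1/6) = √(-3 + ⅙) = √(-17/6) = I*√102/6 ≈ 1.6833*I)
A³ = (I*√102/6)³ = -17*I*√102/36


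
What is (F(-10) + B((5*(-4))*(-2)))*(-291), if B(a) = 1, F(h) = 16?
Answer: -4947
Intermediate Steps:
(F(-10) + B((5*(-4))*(-2)))*(-291) = (16 + 1)*(-291) = 17*(-291) = -4947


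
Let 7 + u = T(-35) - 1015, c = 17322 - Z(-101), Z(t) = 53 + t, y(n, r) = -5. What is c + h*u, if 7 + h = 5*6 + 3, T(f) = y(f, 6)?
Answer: -9332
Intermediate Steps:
T(f) = -5
c = 17370 (c = 17322 - (53 - 101) = 17322 - 1*(-48) = 17322 + 48 = 17370)
u = -1027 (u = -7 + (-5 - 1015) = -7 - 1020 = -1027)
h = 26 (h = -7 + (5*6 + 3) = -7 + (30 + 3) = -7 + 33 = 26)
c + h*u = 17370 + 26*(-1027) = 17370 - 26702 = -9332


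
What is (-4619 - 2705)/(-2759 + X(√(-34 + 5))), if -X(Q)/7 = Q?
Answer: 10103458/3806751 - 25634*I*√29/3806751 ≈ 2.6541 - 0.036263*I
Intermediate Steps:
X(Q) = -7*Q
(-4619 - 2705)/(-2759 + X(√(-34 + 5))) = (-4619 - 2705)/(-2759 - 7*√(-34 + 5)) = -7324/(-2759 - 7*I*√29)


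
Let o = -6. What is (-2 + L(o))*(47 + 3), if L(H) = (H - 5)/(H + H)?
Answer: -325/6 ≈ -54.167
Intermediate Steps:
L(H) = (-5 + H)/(2*H) (L(H) = (-5 + H)/((2*H)) = (-5 + H)*(1/(2*H)) = (-5 + H)/(2*H))
(-2 + L(o))*(47 + 3) = (-2 + (1/2)*(-5 - 6)/(-6))*(47 + 3) = (-2 + (1/2)*(-1/6)*(-11))*50 = (-2 + 11/12)*50 = -13/12*50 = -325/6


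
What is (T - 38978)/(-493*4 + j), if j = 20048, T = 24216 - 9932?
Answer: -12347/9038 ≈ -1.3661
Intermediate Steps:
T = 14284
(T - 38978)/(-493*4 + j) = (14284 - 38978)/(-493*4 + 20048) = -24694/(-1972 + 20048) = -24694/18076 = -24694*1/18076 = -12347/9038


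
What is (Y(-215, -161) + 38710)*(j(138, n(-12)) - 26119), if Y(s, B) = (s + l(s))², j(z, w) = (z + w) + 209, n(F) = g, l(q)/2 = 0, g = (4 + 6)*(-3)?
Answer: -2191492870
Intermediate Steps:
g = -30 (g = 10*(-3) = -30)
l(q) = 0 (l(q) = 2*0 = 0)
n(F) = -30
j(z, w) = 209 + w + z (j(z, w) = (w + z) + 209 = 209 + w + z)
Y(s, B) = s² (Y(s, B) = (s + 0)² = s²)
(Y(-215, -161) + 38710)*(j(138, n(-12)) - 26119) = ((-215)² + 38710)*((209 - 30 + 138) - 26119) = (46225 + 38710)*(317 - 26119) = 84935*(-25802) = -2191492870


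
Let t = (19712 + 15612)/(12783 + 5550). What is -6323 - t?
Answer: -115954883/18333 ≈ -6324.9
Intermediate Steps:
t = 35324/18333 ≈ 1.9268
-6323 - t = -6323 - 1*35324/18333 = -6323 - 35324/18333 = -115954883/18333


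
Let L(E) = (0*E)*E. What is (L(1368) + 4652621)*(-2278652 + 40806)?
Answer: -10411849294366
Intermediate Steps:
L(E) = 0 (L(E) = 0*E = 0)
(L(1368) + 4652621)*(-2278652 + 40806) = (0 + 4652621)*(-2278652 + 40806) = 4652621*(-2237846) = -10411849294366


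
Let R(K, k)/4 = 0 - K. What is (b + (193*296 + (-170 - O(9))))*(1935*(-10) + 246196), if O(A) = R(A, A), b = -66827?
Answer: -2230576718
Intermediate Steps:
R(K, k) = -4*K (R(K, k) = 4*(0 - K) = 4*(-K) = -4*K)
O(A) = -4*A
(b + (193*296 + (-170 - O(9))))*(1935*(-10) + 246196) = (-66827 + (193*296 + (-170 - (-4)*9)))*(1935*(-10) + 246196) = (-66827 + (57128 + (-170 - 1*(-36))))*(-19350 + 246196) = (-66827 + (57128 + (-170 + 36)))*226846 = (-66827 + (57128 - 134))*226846 = (-66827 + 56994)*226846 = -9833*226846 = -2230576718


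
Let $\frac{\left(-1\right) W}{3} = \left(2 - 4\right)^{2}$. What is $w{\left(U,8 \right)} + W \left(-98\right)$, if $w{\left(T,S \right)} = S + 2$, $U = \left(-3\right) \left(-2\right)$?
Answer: $1186$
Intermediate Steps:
$U = 6$
$W = -12$ ($W = - 3 \left(2 - 4\right)^{2} = - 3 \left(-2\right)^{2} = \left(-3\right) 4 = -12$)
$w{\left(T,S \right)} = 2 + S$
$w{\left(U,8 \right)} + W \left(-98\right) = \left(2 + 8\right) - -1176 = 10 + 1176 = 1186$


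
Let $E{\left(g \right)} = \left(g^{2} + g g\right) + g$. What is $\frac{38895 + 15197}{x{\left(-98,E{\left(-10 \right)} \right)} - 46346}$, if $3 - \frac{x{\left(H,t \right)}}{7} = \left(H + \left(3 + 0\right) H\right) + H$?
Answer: $- \frac{54092}{42895} \approx -1.261$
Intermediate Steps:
$E{\left(g \right)} = g + 2 g^{2}$ ($E{\left(g \right)} = \left(g^{2} + g^{2}\right) + g = 2 g^{2} + g = g + 2 g^{2}$)
$x{\left(H,t \right)} = 21 - 35 H$ ($x{\left(H,t \right)} = 21 - 7 \left(\left(H + \left(3 + 0\right) H\right) + H\right) = 21 - 7 \left(\left(H + 3 H\right) + H\right) = 21 - 7 \left(4 H + H\right) = 21 - 7 \cdot 5 H = 21 - 35 H$)
$\frac{38895 + 15197}{x{\left(-98,E{\left(-10 \right)} \right)} - 46346} = \frac{38895 + 15197}{\left(21 - -3430\right) - 46346} = \frac{54092}{\left(21 + 3430\right) - 46346} = \frac{54092}{3451 - 46346} = \frac{54092}{-42895} = 54092 \left(- \frac{1}{42895}\right) = - \frac{54092}{42895}$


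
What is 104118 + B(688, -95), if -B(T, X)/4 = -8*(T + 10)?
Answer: 126454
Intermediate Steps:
B(T, X) = 320 + 32*T (B(T, X) = -(-32)*(T + 10) = -(-32)*(10 + T) = -4*(-80 - 8*T) = 320 + 32*T)
104118 + B(688, -95) = 104118 + (320 + 32*688) = 104118 + (320 + 22016) = 104118 + 22336 = 126454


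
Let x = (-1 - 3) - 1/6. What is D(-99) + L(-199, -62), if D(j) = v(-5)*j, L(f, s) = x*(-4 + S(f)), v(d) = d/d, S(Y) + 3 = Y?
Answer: 2278/3 ≈ 759.33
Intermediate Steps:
S(Y) = -3 + Y
v(d) = 1
x = -25/6 (x = -4 - 1*⅙ = -4 - ⅙ = -25/6 ≈ -4.1667)
L(f, s) = 175/6 - 25*f/6 (L(f, s) = -25*(-4 + (-3 + f))/6 = -25*(-7 + f)/6 = 175/6 - 25*f/6)
D(j) = j (D(j) = 1*j = j)
D(-99) + L(-199, -62) = -99 + (175/6 - 25/6*(-199)) = -99 + (175/6 + 4975/6) = -99 + 2575/3 = 2278/3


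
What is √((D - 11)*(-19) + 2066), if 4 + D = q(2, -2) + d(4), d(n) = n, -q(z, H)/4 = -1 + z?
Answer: √2351 ≈ 48.487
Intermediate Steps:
q(z, H) = 4 - 4*z (q(z, H) = -4*(-1 + z) = 4 - 4*z)
D = -4 (D = -4 + ((4 - 4*2) + 4) = -4 + ((4 - 8) + 4) = -4 + (-4 + 4) = -4 + 0 = -4)
√((D - 11)*(-19) + 2066) = √((-4 - 11)*(-19) + 2066) = √(-15*(-19) + 2066) = √(285 + 2066) = √2351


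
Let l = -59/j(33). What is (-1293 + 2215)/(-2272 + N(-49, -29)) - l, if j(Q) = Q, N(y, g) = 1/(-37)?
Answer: 3834073/2774145 ≈ 1.3821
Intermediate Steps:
N(y, g) = -1/37
l = -59/33 ≈ -1.7879
(-1293 + 2215)/(-2272 + N(-49, -29)) - l = (-1293 + 2215)/(-2272 - 1/37) - 1*(-59/33) = 922/(-84065/37) + 59/33 = 922*(-37/84065) + 59/33 = -34114/84065 + 59/33 = 3834073/2774145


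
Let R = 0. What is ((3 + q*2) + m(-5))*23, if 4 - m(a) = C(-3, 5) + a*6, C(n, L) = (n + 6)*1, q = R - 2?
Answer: 690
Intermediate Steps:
q = -2 (q = 0 - 2 = -2)
C(n, L) = 6 + n (C(n, L) = (6 + n)*1 = 6 + n)
m(a) = 1 - 6*a (m(a) = 4 - ((6 - 3) + a*6) = 4 - (3 + 6*a) = 4 + (-3 - 6*a) = 1 - 6*a)
((3 + q*2) + m(-5))*23 = ((3 - 2*2) + (1 - 6*(-5)))*23 = ((3 - 4) + (1 + 30))*23 = (-1 + 31)*23 = 30*23 = 690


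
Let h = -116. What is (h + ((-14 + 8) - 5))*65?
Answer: -8255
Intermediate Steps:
(h + ((-14 + 8) - 5))*65 = (-116 + ((-14 + 8) - 5))*65 = (-116 + (-6 - 5))*65 = (-116 - 11)*65 = -127*65 = -8255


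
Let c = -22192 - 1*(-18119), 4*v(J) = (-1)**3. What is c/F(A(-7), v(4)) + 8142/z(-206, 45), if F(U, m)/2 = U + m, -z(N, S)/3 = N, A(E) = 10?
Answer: -786115/4017 ≈ -195.70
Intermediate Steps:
v(J) = -1/4 (v(J) = (1/4)*(-1)**3 = (1/4)*(-1) = -1/4)
c = -4073 (c = -22192 + 18119 = -4073)
z(N, S) = -3*N
F(U, m) = 2*U + 2*m (F(U, m) = 2*(U + m) = 2*U + 2*m)
c/F(A(-7), v(4)) + 8142/z(-206, 45) = -4073/(2*10 + 2*(-1/4)) + 8142/((-3*(-206))) = -4073/(20 - 1/2) + 8142/618 = -4073/39/2 + 8142*(1/618) = -4073*2/39 + 1357/103 = -8146/39 + 1357/103 = -786115/4017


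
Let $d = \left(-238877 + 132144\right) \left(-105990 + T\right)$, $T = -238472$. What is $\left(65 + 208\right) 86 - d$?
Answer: $-36765439168$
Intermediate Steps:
$d = 36765462646$ ($d = \left(-238877 + 132144\right) \left(-105990 - 238472\right) = \left(-106733\right) \left(-344462\right) = 36765462646$)
$\left(65 + 208\right) 86 - d = \left(65 + 208\right) 86 - 36765462646 = 273 \cdot 86 - 36765462646 = 23478 - 36765462646 = -36765439168$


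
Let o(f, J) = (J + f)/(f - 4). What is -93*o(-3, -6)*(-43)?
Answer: 35991/7 ≈ 5141.6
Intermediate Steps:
o(f, J) = (J + f)/(-4 + f)
-93*o(-3, -6)*(-43) = -93*(-6 - 3)/(-4 - 3)*(-43) = -93*(-9)/(-7)*(-43) = -(-93)*(-9)/7*(-43) = -93*9/7*(-43) = -837/7*(-43) = 35991/7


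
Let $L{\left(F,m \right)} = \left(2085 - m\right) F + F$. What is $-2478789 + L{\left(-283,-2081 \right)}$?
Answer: $-3658050$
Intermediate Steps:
$L{\left(F,m \right)} = F + F \left(2085 - m\right)$ ($L{\left(F,m \right)} = F \left(2085 - m\right) + F = F + F \left(2085 - m\right)$)
$-2478789 + L{\left(-283,-2081 \right)} = -2478789 - 283 \left(2086 - -2081\right) = -2478789 - 283 \left(2086 + 2081\right) = -2478789 - 1179261 = -3658050$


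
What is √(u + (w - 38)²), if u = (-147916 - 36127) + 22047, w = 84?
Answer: 2*I*√39970 ≈ 399.85*I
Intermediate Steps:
u = -161996 (u = -184043 + 22047 = -161996)
√(u + (w - 38)²) = √(-161996 + (84 - 38)²) = √(-161996 + 46²) = √(-161996 + 2116) = √(-159880) = 2*I*√39970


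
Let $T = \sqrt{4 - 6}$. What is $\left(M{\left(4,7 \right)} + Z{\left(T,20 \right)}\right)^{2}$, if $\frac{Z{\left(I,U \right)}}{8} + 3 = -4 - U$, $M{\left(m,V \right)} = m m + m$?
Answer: $38416$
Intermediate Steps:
$M{\left(m,V \right)} = m + m^{2}$ ($M{\left(m,V \right)} = m^{2} + m = m + m^{2}$)
$T = i \sqrt{2}$ ($T = \sqrt{-2} = i \sqrt{2} \approx 1.4142 i$)
$Z{\left(I,U \right)} = -56 - 8 U$ ($Z{\left(I,U \right)} = -24 + 8 \left(-4 - U\right) = -24 - \left(32 + 8 U\right) = -56 - 8 U$)
$\left(M{\left(4,7 \right)} + Z{\left(T,20 \right)}\right)^{2} = \left(4 \left(1 + 4\right) - 216\right)^{2} = \left(4 \cdot 5 - 216\right)^{2} = \left(20 - 216\right)^{2} = \left(-196\right)^{2} = 38416$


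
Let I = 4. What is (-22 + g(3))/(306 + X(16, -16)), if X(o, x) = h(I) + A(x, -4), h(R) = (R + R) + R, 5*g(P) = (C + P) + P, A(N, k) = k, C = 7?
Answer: -97/1570 ≈ -0.061783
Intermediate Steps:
g(P) = 7/5 + 2*P/5 (g(P) = ((7 + P) + P)/5 = (7 + 2*P)/5 = 7/5 + 2*P/5)
h(R) = 3*R (h(R) = 2*R + R = 3*R)
X(o, x) = 8 (X(o, x) = 3*4 - 4 = 12 - 4 = 8)
(-22 + g(3))/(306 + X(16, -16)) = (-22 + (7/5 + (⅖)*3))/(306 + 8) = (-22 + (7/5 + 6/5))/314 = (-22 + 13/5)*(1/314) = -97/5*1/314 = -97/1570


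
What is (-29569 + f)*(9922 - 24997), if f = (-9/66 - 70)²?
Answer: 179852996025/484 ≈ 3.7160e+8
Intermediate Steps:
f = 2380849/484 (f = (-9*1/66 - 70)² = (-3/22 - 70)² = (-1543/22)² = 2380849/484 ≈ 4919.1)
(-29569 + f)*(9922 - 24997) = (-29569 + 2380849/484)*(9922 - 24997) = -11930547/484*(-15075) = 179852996025/484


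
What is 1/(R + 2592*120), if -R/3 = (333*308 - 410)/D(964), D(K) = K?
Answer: 482/149768049 ≈ 3.2183e-6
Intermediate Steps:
R = -153231/482 (R = -3*(333*308 - 410)/964 = -3*(102564 - 410)/964 = -306462/964 = -3*51077/482 = -153231/482 ≈ -317.91)
1/(R + 2592*120) = 1/(-153231/482 + 2592*120) = 1/(-153231/482 + 311040) = 1/(149768049/482) = 482/149768049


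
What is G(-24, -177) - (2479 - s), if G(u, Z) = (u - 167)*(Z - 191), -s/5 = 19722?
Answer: -30801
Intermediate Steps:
s = -98610 (s = -5*19722 = -98610)
G(u, Z) = (-191 + Z)*(-167 + u) (G(u, Z) = (-167 + u)*(-191 + Z) = (-191 + Z)*(-167 + u))
G(-24, -177) - (2479 - s) = (31897 - 191*(-24) - 167*(-177) - 177*(-24)) - (2479 - 1*(-98610)) = (31897 + 4584 + 29559 + 4248) - (2479 + 98610) = 70288 - 1*101089 = 70288 - 101089 = -30801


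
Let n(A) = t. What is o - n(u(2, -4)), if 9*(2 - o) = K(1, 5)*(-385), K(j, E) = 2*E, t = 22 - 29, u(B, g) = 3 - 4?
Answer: 3931/9 ≈ 436.78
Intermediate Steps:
u(B, g) = -1
t = -7
o = 3868/9 (o = 2 - 2*5*(-385)/9 = 2 - 10*(-385)/9 = 2 - 1/9*(-3850) = 2 + 3850/9 = 3868/9 ≈ 429.78)
n(A) = -7
o - n(u(2, -4)) = 3868/9 - 1*(-7) = 3868/9 + 7 = 3931/9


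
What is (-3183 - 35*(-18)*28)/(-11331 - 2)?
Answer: -14457/11333 ≈ -1.2757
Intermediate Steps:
(-3183 - 35*(-18)*28)/(-11331 - 2) = (-3183 + 630*28)/(-11333) = (-3183 + 17640)*(-1/11333) = 14457*(-1/11333) = -14457/11333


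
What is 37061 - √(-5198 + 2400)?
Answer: 37061 - I*√2798 ≈ 37061.0 - 52.896*I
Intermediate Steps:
37061 - √(-5198 + 2400) = 37061 - √(-2798) = 37061 - I*√2798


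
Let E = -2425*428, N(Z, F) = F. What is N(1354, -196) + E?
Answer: -1038096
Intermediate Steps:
E = -1037900
N(1354, -196) + E = -196 - 1037900 = -1038096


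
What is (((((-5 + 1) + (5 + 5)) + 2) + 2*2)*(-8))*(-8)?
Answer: 768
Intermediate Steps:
(((((-5 + 1) + (5 + 5)) + 2) + 2*2)*(-8))*(-8) = ((((-4 + 10) + 2) + 4)*(-8))*(-8) = (((6 + 2) + 4)*(-8))*(-8) = ((8 + 4)*(-8))*(-8) = (12*(-8))*(-8) = -96*(-8) = 768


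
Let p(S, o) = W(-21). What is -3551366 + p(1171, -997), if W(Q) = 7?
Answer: -3551359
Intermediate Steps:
p(S, o) = 7
-3551366 + p(1171, -997) = -3551366 + 7 = -3551359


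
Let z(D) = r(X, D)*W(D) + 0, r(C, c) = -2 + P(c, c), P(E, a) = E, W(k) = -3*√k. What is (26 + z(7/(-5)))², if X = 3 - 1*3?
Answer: 66293/125 + 2652*I*√35/25 ≈ 530.34 + 627.58*I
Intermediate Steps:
X = 0 (X = 3 - 3 = 0)
r(C, c) = -2 + c
z(D) = -3*√D*(-2 + D) (z(D) = (-2 + D)*(-3*√D) + 0 = -3*√D*(-2 + D) + 0 = -3*√D*(-2 + D))
(26 + z(7/(-5)))² = (26 + 3*√(7/(-5))*(2 - 7/(-5)))² = (26 + 3*√(7*(-⅕))*(2 - 7*(-1)/5))² = (26 + 3*√(-7/5)*(2 - 1*(-7/5)))² = (26 + 3*(I*√35/5)*(2 + 7/5))² = (26 + 3*(I*√35/5)*(17/5))² = (26 + 51*I*√35/25)²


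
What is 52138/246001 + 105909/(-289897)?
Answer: -10939070123/71314951897 ≈ -0.15339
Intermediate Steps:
52138/246001 + 105909/(-289897) = 52138*(1/246001) + 105909*(-1/289897) = 52138/246001 - 105909/289897 = -10939070123/71314951897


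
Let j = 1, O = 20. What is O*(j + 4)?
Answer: 100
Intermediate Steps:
O*(j + 4) = 20*(1 + 4) = 20*5 = 100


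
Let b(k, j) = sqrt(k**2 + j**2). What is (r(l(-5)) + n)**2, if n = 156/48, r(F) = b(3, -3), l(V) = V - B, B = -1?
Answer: 457/16 + 39*sqrt(2)/2 ≈ 56.140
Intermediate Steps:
b(k, j) = sqrt(j**2 + k**2)
l(V) = 1 + V (l(V) = V - 1*(-1) = V + 1 = 1 + V)
r(F) = 3*sqrt(2) (r(F) = sqrt((-3)**2 + 3**2) = sqrt(9 + 9) = sqrt(18) = 3*sqrt(2))
n = 13/4 (n = 156*(1/48) = 13/4 ≈ 3.2500)
(r(l(-5)) + n)**2 = (3*sqrt(2) + 13/4)**2 = (13/4 + 3*sqrt(2))**2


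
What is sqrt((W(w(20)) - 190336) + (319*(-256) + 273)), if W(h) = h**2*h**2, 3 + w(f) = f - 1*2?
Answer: I*sqrt(221102) ≈ 470.21*I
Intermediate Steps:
w(f) = -5 + f (w(f) = -3 + (f - 1*2) = -3 + (f - 2) = -3 + (-2 + f) = -5 + f)
W(h) = h**4
sqrt((W(w(20)) - 190336) + (319*(-256) + 273)) = sqrt(((-5 + 20)**4 - 190336) + (319*(-256) + 273)) = sqrt((15**4 - 190336) + (-81664 + 273)) = sqrt((50625 - 190336) - 81391) = sqrt(-139711 - 81391) = sqrt(-221102) = I*sqrt(221102)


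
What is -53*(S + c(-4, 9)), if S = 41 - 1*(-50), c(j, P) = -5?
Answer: -4558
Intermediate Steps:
S = 91 (S = 41 + 50 = 91)
-53*(S + c(-4, 9)) = -53*(91 - 5) = -53*86 = -4558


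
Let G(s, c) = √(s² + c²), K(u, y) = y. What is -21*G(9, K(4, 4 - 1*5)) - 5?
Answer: -5 - 21*√82 ≈ -195.16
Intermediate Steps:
G(s, c) = √(c² + s²)
-21*G(9, K(4, 4 - 1*5)) - 5 = -21*√((4 - 1*5)² + 9²) - 5 = -21*√((4 - 5)² + 81) - 5 = -21*√((-1)² + 81) - 5 = -21*√(1 + 81) - 5 = -21*√82 - 5 = -5 - 21*√82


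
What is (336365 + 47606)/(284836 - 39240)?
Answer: 383971/245596 ≈ 1.5634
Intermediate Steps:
(336365 + 47606)/(284836 - 39240) = 383971/245596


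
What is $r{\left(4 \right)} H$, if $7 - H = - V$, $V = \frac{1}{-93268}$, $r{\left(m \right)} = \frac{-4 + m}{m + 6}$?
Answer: $0$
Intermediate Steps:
$r{\left(m \right)} = \frac{-4 + m}{6 + m}$
$V = - \frac{1}{93268} \approx -1.0722 \cdot 10^{-5}$
$H = \frac{652875}{93268}$ ($H = 7 - \left(-1\right) \left(- \frac{1}{93268}\right) = 7 - \frac{1}{93268} = \frac{652875}{93268} \approx 7.0$)
$r{\left(4 \right)} H = \frac{-4 + 4}{6 + 4} \cdot \frac{652875}{93268} = \frac{1}{10} \cdot 0 \cdot \frac{652875}{93268} = 0 \cdot \frac{652875}{93268} = 0$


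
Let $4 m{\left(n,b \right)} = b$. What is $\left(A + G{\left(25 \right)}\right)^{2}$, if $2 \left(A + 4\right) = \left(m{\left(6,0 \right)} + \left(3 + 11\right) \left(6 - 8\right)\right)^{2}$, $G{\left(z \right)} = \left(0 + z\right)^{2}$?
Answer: $1026169$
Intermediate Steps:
$m{\left(n,b \right)} = \frac{b}{4}$
$G{\left(z \right)} = z^{2}$
$A = 388$ ($A = -4 + \frac{\left(\frac{1}{4} \cdot 0 + \left(3 + 11\right) \left(6 - 8\right)\right)^{2}}{2} = -4 + \frac{\left(0 + 14 \left(-2\right)\right)^{2}}{2} = -4 + \frac{\left(0 - 28\right)^{2}}{2} = -4 + \frac{\left(-28\right)^{2}}{2} = -4 + \frac{1}{2} \cdot 784 = -4 + 392 = 388$)
$\left(A + G{\left(25 \right)}\right)^{2} = \left(388 + 25^{2}\right)^{2} = \left(388 + 625\right)^{2} = 1013^{2} = 1026169$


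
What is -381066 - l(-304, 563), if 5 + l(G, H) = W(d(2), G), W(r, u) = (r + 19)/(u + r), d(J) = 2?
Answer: -115080401/302 ≈ -3.8106e+5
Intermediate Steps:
W(r, u) = (19 + r)/(r + u)
l(G, H) = -5 + 21/(2 + G) (l(G, H) = -5 + (19 + 2)/(2 + G) = -5 + 21/(2 + G))
-381066 - l(-304, 563) = -381066 - (11 - 5*(-304))/(2 - 304) = -381066 - (11 + 1520)/(-302) = -381066 - (-1)*1531/302 = -381066 - 1*(-1531/302) = -381066 + 1531/302 = -115080401/302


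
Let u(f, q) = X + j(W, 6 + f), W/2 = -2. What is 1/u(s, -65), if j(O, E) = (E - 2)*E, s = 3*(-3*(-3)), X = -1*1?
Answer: 1/1022 ≈ 0.00097847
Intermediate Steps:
W = -4 (W = 2*(-2) = -4)
X = -1
s = 27 (s = 3*9 = 27)
j(O, E) = E*(-2 + E) (j(O, E) = (-2 + E)*E = E*(-2 + E))
u(f, q) = -1 + (4 + f)*(6 + f) (u(f, q) = -1 + (6 + f)*(-2 + (6 + f)) = -1 + (6 + f)*(4 + f) = -1 + (4 + f)*(6 + f))
1/u(s, -65) = 1/(-1 + (4 + 27)*(6 + 27)) = 1/(-1 + 31*33) = 1/(-1 + 1023) = 1/1022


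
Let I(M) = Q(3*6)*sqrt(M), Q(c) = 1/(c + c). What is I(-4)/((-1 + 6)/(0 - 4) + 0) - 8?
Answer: -8 - 2*I/45 ≈ -8.0 - 0.044444*I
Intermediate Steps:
Q(c) = 1/(2*c)
I(M) = sqrt(M)/36 (I(M) = (1/(2*((3*6))))*sqrt(M) = ((1/2)/18)*sqrt(M) = ((1/2)*(1/18))*sqrt(M) = sqrt(M)/36)
I(-4)/((-1 + 6)/(0 - 4) + 0) - 8 = (sqrt(-4)/36)/((-1 + 6)/(0 - 4) + 0) - 8 = ((2*I)/36)/(5/(-4) + 0) - 8 = (I/18)/(5*(-1/4) + 0) - 8 = (I/18)/(-5/4 + 0) - 8 = (I/18)/(-5/4) - 8 = (I/18)*(-4/5) - 8 = -2*I/45 - 8 = -8 - 2*I/45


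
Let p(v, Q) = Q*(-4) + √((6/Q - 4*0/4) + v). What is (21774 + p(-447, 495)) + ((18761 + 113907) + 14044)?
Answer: 166506 + I*√12169245/165 ≈ 1.6651e+5 + 21.142*I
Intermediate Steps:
p(v, Q) = √(v + 6/Q) - 4*Q (p(v, Q) = -4*Q + √((6/Q + 0*(¼)) + v) = -4*Q + √((6/Q + 0) + v) = -4*Q + √(6/Q + v) = -4*Q + √(v + 6/Q) = √(v + 6/Q) - 4*Q)
(21774 + p(-447, 495)) + ((18761 + 113907) + 14044) = (21774 + (√(-447 + 6/495) - 4*495)) + ((18761 + 113907) + 14044) = (21774 + (√(-447 + 6*(1/495)) - 1980)) + (132668 + 14044) = (21774 + (√(-447 + 2/165) - 1980)) + 146712 = (21774 + (√(-73753/165) - 1980)) + 146712 = (21774 + (I*√12169245/165 - 1980)) + 146712 = (21774 + (-1980 + I*√12169245/165)) + 146712 = (19794 + I*√12169245/165) + 146712 = 166506 + I*√12169245/165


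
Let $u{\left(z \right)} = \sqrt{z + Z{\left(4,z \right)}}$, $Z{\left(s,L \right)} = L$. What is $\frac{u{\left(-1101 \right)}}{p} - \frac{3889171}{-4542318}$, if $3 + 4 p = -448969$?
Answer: $\frac{353561}{412938} - \frac{i \sqrt{2202}}{112243} \approx 0.85621 - 0.00041807 i$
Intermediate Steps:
$p = -112243$ ($p = - \frac{3}{4} + \frac{1}{4} \left(-448969\right) = - \frac{3}{4} - \frac{448969}{4} = -112243$)
$u{\left(z \right)} = \sqrt{2} \sqrt{z}$ ($u{\left(z \right)} = \sqrt{z + z} = \sqrt{2 z} = \sqrt{2} \sqrt{z}$)
$\frac{u{\left(-1101 \right)}}{p} - \frac{3889171}{-4542318} = \frac{\sqrt{2} \sqrt{-1101}}{-112243} - \frac{3889171}{-4542318} = \sqrt{2} i \sqrt{1101} \left(- \frac{1}{112243}\right) - - \frac{353561}{412938} = i \sqrt{2202} \left(- \frac{1}{112243}\right) + \frac{353561}{412938} = - \frac{i \sqrt{2202}}{112243} + \frac{353561}{412938} = \frac{353561}{412938} - \frac{i \sqrt{2202}}{112243}$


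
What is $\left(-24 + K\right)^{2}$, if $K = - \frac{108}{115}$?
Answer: $\frac{8225424}{13225} \approx 621.96$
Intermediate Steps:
$K = - \frac{108}{115}$ ($K = \left(-108\right) \frac{1}{115} = - \frac{108}{115} \approx -0.93913$)
$\left(-24 + K\right)^{2} = \left(-24 - \frac{108}{115}\right)^{2} = \left(- \frac{2868}{115}\right)^{2} = \frac{8225424}{13225}$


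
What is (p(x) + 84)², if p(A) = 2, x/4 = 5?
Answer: 7396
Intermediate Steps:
x = 20 (x = 4*5 = 20)
(p(x) + 84)² = (2 + 84)² = 86² = 7396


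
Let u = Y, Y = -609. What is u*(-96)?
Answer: 58464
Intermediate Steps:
u = -609
u*(-96) = -609*(-96) = 58464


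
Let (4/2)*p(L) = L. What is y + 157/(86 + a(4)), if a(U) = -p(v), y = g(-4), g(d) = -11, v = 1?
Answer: -1567/171 ≈ -9.1637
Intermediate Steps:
p(L) = L/2
y = -11
a(U) = -½ (a(U) = -1/2 = -1*½ = -½)
y + 157/(86 + a(4)) = -11 + 157/(86 - ½) = -11 + 157/(171/2) = -11 + 157*(2/171) = -11 + 314/171 = -1567/171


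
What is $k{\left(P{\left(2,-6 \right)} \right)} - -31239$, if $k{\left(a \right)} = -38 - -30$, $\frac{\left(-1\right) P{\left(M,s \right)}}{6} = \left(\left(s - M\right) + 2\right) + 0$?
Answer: $31231$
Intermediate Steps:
$P{\left(M,s \right)} = -12 - 6 s + 6 M$ ($P{\left(M,s \right)} = - 6 \left(\left(\left(s - M\right) + 2\right) + 0\right) = - 6 \left(\left(2 + s - M\right) + 0\right) = - 6 \left(2 + s - M\right) = -12 - 6 s + 6 M$)
$k{\left(a \right)} = -8$ ($k{\left(a \right)} = -38 + 30 = -8$)
$k{\left(P{\left(2,-6 \right)} \right)} - -31239 = -8 - -31239 = -8 + 31239 = 31231$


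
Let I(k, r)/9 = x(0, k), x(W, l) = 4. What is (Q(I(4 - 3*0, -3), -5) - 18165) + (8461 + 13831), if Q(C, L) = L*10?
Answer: 4077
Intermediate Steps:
I(k, r) = 36 (I(k, r) = 9*4 = 36)
Q(C, L) = 10*L
(Q(I(4 - 3*0, -3), -5) - 18165) + (8461 + 13831) = (10*(-5) - 18165) + (8461 + 13831) = (-50 - 18165) + 22292 = -18215 + 22292 = 4077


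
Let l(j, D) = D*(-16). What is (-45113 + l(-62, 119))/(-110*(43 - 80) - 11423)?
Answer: 47017/7353 ≈ 6.3943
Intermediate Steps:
l(j, D) = -16*D
(-45113 + l(-62, 119))/(-110*(43 - 80) - 11423) = (-45113 - 16*119)/(-110*(43 - 80) - 11423) = (-45113 - 1904)/(-110*(-37) - 11423) = -47017/(4070 - 11423) = -47017/(-7353) = -47017*(-1/7353) = 47017/7353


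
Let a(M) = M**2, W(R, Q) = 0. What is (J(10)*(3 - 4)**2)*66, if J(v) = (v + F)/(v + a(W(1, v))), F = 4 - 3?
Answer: 363/5 ≈ 72.600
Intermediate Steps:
F = 1
J(v) = (1 + v)/v (J(v) = (v + 1)/(v + 0**2) = (1 + v)/(v + 0) = (1 + v)/v)
(J(10)*(3 - 4)**2)*66 = (((1 + 10)/10)*(3 - 4)**2)*66 = (((1/10)*11)*(-1)**2)*66 = ((11/10)*1)*66 = (11/10)*66 = 363/5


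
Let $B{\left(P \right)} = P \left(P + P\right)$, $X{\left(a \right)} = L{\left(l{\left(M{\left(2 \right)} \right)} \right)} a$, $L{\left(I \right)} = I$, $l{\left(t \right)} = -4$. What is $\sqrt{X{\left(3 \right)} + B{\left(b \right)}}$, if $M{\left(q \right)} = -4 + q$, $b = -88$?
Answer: $2 \sqrt{3869} \approx 124.4$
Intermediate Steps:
$X{\left(a \right)} = - 4 a$
$B{\left(P \right)} = 2 P^{2}$ ($B{\left(P \right)} = P 2 P = 2 P^{2}$)
$\sqrt{X{\left(3 \right)} + B{\left(b \right)}} = \sqrt{\left(-4\right) 3 + 2 \left(-88\right)^{2}} = \sqrt{-12 + 2 \cdot 7744} = \sqrt{-12 + 15488} = \sqrt{15476} = 2 \sqrt{3869}$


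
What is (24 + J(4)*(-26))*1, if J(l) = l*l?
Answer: -392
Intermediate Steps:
J(l) = l**2
(24 + J(4)*(-26))*1 = (24 + 4**2*(-26))*1 = (24 + 16*(-26))*1 = (24 - 416)*1 = -392*1 = -392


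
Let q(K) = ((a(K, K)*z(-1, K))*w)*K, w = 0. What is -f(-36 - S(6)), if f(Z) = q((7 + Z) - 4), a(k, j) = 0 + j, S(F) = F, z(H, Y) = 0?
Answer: 0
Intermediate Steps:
a(k, j) = j
q(K) = 0 (q(K) = ((K*0)*0)*K = (0*0)*K = 0*K = 0)
f(Z) = 0
-f(-36 - S(6)) = -1*0 = 0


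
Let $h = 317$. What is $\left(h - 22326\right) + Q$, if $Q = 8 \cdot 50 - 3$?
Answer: $-21612$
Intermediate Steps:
$Q = 397$ ($Q = 400 - 3 = 397$)
$\left(h - 22326\right) + Q = \left(317 - 22326\right) + 397 = -22009 + 397 = -21612$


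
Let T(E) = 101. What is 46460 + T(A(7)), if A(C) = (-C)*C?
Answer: 46561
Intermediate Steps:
A(C) = -C**2
46460 + T(A(7)) = 46460 + 101 = 46561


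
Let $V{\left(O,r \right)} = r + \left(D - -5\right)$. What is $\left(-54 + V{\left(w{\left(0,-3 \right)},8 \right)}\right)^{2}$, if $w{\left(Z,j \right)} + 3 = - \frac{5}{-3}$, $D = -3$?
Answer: $1936$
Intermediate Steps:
$w{\left(Z,j \right)} = - \frac{4}{3}$ ($w{\left(Z,j \right)} = -3 - \frac{5}{-3} = -3 - - \frac{5}{3} = -3 + \frac{5}{3} = - \frac{4}{3}$)
$V{\left(O,r \right)} = 2 + r$ ($V{\left(O,r \right)} = r - -2 = r + \left(-3 + 5\right) = r + 2 = 2 + r$)
$\left(-54 + V{\left(w{\left(0,-3 \right)},8 \right)}\right)^{2} = \left(-54 + \left(2 + 8\right)\right)^{2} = \left(-54 + 10\right)^{2} = \left(-44\right)^{2} = 1936$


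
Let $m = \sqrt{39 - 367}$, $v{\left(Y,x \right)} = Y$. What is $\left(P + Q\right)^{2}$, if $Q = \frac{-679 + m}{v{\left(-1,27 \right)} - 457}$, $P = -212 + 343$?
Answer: $\frac{3681698001}{209764} - \frac{60677 i \sqrt{82}}{52441} \approx 17552.0 - 10.478 i$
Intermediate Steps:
$m = 2 i \sqrt{82}$ ($m = \sqrt{-328} = 2 i \sqrt{82} \approx 18.111 i$)
$P = 131$
$Q = \frac{679}{458} - \frac{i \sqrt{82}}{229}$ ($Q = \frac{-679 + 2 i \sqrt{82}}{-1 - 457} = \frac{-679 + 2 i \sqrt{82}}{-458} = \left(-679 + 2 i \sqrt{82}\right) \left(- \frac{1}{458}\right) = \frac{679}{458} - \frac{i \sqrt{82}}{229} \approx 1.4825 - 0.039543 i$)
$\left(P + Q\right)^{2} = \left(131 + \left(\frac{679}{458} - \frac{i \sqrt{82}}{229}\right)\right)^{2} = \left(\frac{60677}{458} - \frac{i \sqrt{82}}{229}\right)^{2}$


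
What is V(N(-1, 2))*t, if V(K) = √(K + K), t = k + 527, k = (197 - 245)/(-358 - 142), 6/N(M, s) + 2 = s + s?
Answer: 65887*√6/125 ≈ 1291.1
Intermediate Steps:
N(M, s) = 6/(-2 + 2*s) (N(M, s) = 6/(-2 + (s + s)) = 6/(-2 + 2*s))
k = 12/125 (k = -48/(-500) = -48*(-1/500) = 12/125 ≈ 0.096000)
t = 65887/125 (t = 12/125 + 527 = 65887/125 ≈ 527.10)
V(K) = √2*√K (V(K) = √(2*K) = √2*√K)
V(N(-1, 2))*t = (√2*√(3/(-1 + 2)))*(65887/125) = (√2*√(3/1))*(65887/125) = (√2*√(3*1))*(65887/125) = (√2*√3)*(65887/125) = √6*(65887/125) = 65887*√6/125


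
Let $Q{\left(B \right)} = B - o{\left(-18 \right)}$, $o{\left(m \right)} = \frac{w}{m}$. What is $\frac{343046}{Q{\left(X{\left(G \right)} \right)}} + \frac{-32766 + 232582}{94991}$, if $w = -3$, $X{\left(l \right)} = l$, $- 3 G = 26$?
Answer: $- \frac{195507105268}{5034523} \approx -38833.0$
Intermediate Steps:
$G = - \frac{26}{3}$ ($G = \left(- \frac{1}{3}\right) 26 = - \frac{26}{3} \approx -8.6667$)
$o{\left(m \right)} = - \frac{3}{m}$ ($o{\left(m \right)} = \frac{1}{m} \left(-3\right) = - \frac{3}{m}$)
$Q{\left(B \right)} = - \frac{1}{6} + B$ ($Q{\left(B \right)} = B - - \frac{3}{-18} = B - \left(-3\right) \left(- \frac{1}{18}\right) = B - \frac{1}{6} = - \frac{1}{6} + B$)
$\frac{343046}{Q{\left(X{\left(G \right)} \right)}} + \frac{-32766 + 232582}{94991} = \frac{343046}{- \frac{1}{6} - \frac{26}{3}} + \frac{-32766 + 232582}{94991} = \frac{343046}{- \frac{53}{6}} + 199816 \cdot \frac{1}{94991} = 343046 \left(- \frac{6}{53}\right) + \frac{199816}{94991} = - \frac{2058276}{53} + \frac{199816}{94991} = - \frac{195507105268}{5034523}$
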